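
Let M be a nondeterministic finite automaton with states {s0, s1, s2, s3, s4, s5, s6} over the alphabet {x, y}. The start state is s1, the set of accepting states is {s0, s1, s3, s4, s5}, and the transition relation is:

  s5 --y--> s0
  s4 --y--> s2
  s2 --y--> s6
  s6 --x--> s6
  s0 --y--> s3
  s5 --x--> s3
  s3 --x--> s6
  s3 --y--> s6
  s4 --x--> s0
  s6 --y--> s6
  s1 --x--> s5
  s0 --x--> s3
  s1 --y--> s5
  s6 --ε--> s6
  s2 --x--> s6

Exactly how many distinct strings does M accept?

The useful subgraph on states {s0, s1, s3, s5} is acyclic, so L(M) is finite; the longest accepting path visits 4 useful states, giving maximum string length 3.
Counting accepting paths from s1 by length: 1 of length 0, 2 of length 1, 4 of length 2, 4 of length 3. Total 11.

11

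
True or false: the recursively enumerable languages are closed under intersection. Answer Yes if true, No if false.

Run the recogniser for L₁; if it accepts, run the recogniser for L₂ and accept if that accepts too. If either runs forever the input is never accepted, which is all a recogniser needs.
So the recursively enumerable languages are closed under intersection.

Yes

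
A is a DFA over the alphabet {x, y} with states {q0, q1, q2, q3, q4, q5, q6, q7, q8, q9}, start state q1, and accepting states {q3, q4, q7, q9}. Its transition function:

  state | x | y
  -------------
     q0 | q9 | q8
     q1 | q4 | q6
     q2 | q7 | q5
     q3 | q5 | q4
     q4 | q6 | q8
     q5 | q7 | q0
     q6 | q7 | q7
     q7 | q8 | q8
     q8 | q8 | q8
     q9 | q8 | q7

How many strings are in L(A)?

The useful subgraph on states {q1, q4, q6, q7} is acyclic, so L(A) is finite; the longest accepting path visits 4 useful states, giving maximum string length 3.
Counting accepting paths from q1 by length: 1 of length 1, 2 of length 2, 2 of length 3. Total 5.

5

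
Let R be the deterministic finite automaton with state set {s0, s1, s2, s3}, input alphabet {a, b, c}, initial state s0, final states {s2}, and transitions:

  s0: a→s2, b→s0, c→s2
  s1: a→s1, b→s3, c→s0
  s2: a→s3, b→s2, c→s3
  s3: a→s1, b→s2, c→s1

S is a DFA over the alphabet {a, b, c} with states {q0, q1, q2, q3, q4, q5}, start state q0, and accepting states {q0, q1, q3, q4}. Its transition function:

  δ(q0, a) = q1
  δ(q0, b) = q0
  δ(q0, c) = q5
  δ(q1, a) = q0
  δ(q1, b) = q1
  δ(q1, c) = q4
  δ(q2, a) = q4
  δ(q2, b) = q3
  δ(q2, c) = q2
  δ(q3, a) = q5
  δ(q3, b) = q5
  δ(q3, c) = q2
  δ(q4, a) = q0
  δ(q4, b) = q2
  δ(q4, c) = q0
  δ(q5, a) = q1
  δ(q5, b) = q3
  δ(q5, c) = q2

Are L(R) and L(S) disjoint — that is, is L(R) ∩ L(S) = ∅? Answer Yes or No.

The string a is accepted by both R and S.
Hence L(R) ∩ L(S) ≠ ∅.

No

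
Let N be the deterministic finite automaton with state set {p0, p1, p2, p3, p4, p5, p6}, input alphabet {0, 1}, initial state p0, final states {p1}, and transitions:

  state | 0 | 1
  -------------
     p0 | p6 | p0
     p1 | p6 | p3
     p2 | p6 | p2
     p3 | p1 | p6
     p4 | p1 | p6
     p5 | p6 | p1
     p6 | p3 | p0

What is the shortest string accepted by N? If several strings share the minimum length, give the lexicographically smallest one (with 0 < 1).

000

A breadth-first search from p0 reaches an accepting state first via the path p0 → p6 → p3 → p1 on input 000.
No string of length < 3 is accepted (BFS exhausts all shorter strings without reaching an accepting state), and 000 is the lexicographically least accepting string of length 3.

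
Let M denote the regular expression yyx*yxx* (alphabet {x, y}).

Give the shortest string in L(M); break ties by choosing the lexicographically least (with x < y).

By inspection of the expression, no string of length less than 4 matches, and yyyx is the lexicographically first match of length 4.

yyyx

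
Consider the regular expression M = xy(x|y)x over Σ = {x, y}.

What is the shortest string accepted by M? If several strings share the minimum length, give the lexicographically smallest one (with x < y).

By inspection of the expression, no string of length less than 4 matches, and xyxx is the lexicographically first match of length 4.

xyxx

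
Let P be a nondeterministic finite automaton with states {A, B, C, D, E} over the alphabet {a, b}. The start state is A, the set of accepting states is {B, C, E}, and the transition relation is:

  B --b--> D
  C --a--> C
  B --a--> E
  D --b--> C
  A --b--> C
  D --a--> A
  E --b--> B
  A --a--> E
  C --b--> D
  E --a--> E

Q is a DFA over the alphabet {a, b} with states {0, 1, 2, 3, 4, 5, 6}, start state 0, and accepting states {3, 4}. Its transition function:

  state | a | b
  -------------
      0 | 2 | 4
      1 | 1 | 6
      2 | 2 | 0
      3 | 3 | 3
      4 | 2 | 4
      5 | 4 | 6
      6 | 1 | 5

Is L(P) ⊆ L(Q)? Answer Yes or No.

No

The string a is in L(P) but not in L(Q).
So L(P) ⊄ L(Q).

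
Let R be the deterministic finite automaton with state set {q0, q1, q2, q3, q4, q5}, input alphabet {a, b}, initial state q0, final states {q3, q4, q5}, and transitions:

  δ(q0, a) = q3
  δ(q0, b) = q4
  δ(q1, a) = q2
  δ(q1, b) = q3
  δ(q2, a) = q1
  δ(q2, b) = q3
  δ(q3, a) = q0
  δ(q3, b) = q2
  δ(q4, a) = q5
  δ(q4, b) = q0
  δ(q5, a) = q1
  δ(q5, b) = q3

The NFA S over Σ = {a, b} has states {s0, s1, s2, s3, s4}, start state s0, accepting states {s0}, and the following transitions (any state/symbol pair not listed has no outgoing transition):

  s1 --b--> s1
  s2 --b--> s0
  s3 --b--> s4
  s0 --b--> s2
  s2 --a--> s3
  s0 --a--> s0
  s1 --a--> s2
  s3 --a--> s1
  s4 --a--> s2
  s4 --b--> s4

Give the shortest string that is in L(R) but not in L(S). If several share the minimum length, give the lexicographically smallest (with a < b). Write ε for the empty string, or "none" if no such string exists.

The string b is accepted by R but not by S.
No shorter string lies in the difference, and b is the lexicographically first length-1 string in L(R) \ L(S).

b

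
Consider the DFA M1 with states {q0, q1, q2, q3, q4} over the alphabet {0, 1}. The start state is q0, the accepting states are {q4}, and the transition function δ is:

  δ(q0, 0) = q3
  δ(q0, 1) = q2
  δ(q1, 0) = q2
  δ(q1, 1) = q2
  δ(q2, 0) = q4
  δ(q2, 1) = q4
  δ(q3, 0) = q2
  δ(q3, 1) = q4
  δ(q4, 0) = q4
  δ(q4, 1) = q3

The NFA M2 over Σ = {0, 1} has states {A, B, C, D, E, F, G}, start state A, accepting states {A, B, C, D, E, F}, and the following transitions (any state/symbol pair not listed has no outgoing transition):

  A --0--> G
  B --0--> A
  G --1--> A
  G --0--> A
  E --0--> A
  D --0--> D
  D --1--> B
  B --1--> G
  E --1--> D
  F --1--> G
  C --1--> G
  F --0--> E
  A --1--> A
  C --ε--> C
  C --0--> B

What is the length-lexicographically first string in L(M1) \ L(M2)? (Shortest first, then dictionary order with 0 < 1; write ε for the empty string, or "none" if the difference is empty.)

The string 10 is accepted by M1 but not by M2.
No shorter string lies in the difference, and 10 is the lexicographically first length-2 string in L(M1) \ L(M2).

10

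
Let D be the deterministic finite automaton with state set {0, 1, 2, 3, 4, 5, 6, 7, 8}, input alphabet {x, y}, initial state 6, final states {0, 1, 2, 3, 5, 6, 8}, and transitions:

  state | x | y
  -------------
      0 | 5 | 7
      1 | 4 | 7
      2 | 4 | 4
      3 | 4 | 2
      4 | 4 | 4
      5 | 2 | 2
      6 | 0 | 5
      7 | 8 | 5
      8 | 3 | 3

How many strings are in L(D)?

The useful subgraph on states {0, 2, 3, 5, 6, 7, 8} is acyclic, so L(D) is finite; the longest accepting path visits 6 useful states, giving maximum string length 5.
Counting accepting paths from 6 by length: 1 of length 0, 2 of length 1, 3 of length 2, 4 of length 3, 4 of length 4, 2 of length 5. Total 16.

16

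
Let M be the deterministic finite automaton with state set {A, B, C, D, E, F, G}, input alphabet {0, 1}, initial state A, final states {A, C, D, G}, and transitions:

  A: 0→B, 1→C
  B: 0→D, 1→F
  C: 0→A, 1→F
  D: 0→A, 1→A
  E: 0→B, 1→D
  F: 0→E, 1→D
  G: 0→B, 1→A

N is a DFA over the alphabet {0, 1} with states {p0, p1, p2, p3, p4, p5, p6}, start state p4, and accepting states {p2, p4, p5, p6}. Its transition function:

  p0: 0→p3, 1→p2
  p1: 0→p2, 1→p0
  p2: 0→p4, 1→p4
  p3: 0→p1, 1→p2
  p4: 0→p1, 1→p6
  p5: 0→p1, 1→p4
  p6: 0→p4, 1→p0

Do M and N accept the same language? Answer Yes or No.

Yes

Exploring the product automaton M × N from the start pair (A, p4), following both machines on each input symbol, reaches 6 state pairs: (A, p4), (B, p1), (C, p6), (D, p2), (F, p0), (E, p3).
M accepts in {A, C, D, G} and N accepts in {p2, p4, p5, p6}. In every reachable pair the two components are either both accepting — (A, p4), (C, p6), (D, p2) — or both non-accepting, so no string is accepted by exactly one of the machines: L(M) \ L(N) and L(N) \ L(M) are both empty.
Hence every string is accepted by M iff it is accepted by N, and the two languages coincide.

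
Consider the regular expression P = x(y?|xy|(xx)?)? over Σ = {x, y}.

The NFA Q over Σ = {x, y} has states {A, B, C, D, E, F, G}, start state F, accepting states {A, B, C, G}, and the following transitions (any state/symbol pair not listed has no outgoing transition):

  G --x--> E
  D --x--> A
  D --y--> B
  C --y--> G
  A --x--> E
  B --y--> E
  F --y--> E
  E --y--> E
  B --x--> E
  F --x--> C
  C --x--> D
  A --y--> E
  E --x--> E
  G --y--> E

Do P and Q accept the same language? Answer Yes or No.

Converting the expression P to a DFA (subset construction, then merging equivalent states) gives the minimal DFA with states {p0, p1, p2, p3, p4}, start state p0, accepting states {p1, p4} and transitions p0: x→p1, y→p2; p1: x→p3, y→p4; p2: x→p2, y→p2; p3: x→p4, y→p4; p4: x→p2, y→p2.
Exploring the product automaton P × Q from the start pair (p0, F), following both machines on each input symbol, reaches 7 state pairs: (p0, F), (p1, C), (p2, E), (p3, D), (p4, G), (p4, A), (p4, B).
P accepts in {p1, p4} and Q accepts in {A, B, C, G}. In every reachable pair the two components are either both accepting — (p1, C), (p4, G), (p4, A), (p4, B) — or both non-accepting, so no string is accepted by exactly one of the machines: L(P) \ L(Q) and L(Q) \ L(P) are both empty.
Hence every string is accepted by P iff it is accepted by Q, and the two languages coincide.

Yes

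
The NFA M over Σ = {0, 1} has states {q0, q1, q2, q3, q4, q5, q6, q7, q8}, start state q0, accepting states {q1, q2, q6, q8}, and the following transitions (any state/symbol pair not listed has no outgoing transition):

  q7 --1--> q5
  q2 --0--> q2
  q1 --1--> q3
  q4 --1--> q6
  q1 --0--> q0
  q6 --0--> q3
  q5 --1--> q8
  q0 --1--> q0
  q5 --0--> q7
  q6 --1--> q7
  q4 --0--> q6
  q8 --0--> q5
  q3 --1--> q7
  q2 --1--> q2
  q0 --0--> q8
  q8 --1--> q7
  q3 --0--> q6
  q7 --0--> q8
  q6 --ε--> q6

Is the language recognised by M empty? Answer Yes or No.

No

The string 0 is accepted: the run q0 → q8 ends in the accepting state q8.
Since at least one string is accepted, L(M) is not empty.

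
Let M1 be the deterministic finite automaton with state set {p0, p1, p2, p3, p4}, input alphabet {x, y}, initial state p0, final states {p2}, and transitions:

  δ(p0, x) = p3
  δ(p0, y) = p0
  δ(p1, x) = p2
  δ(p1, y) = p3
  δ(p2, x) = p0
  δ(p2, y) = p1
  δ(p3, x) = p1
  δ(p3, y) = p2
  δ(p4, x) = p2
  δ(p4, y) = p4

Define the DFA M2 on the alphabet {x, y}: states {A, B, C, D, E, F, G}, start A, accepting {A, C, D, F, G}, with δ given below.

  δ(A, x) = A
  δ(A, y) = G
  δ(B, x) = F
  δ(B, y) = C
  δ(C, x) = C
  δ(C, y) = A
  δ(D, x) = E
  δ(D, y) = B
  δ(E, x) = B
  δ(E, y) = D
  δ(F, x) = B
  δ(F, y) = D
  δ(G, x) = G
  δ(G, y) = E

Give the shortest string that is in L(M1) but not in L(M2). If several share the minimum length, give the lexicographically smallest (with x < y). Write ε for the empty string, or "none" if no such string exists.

yxy

The string yxy is accepted by M1 but not by M2.
No shorter string lies in the difference, and yxy is the lexicographically first length-3 string in L(M1) \ L(M2).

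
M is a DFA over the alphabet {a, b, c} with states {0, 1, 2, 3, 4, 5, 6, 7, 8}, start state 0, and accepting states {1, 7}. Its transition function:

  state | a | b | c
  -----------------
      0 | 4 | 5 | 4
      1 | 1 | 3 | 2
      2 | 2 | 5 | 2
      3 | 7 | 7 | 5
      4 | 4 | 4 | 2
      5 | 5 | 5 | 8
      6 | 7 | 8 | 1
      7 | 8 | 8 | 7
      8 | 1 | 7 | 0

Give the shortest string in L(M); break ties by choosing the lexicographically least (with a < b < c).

A breadth-first search from 0 reaches an accepting state first via the path 0 → 5 → 8 → 1 on input bca.
No string of length < 3 is accepted (BFS exhausts all shorter strings without reaching an accepting state), and bca is the lexicographically least accepting string of length 3.

bca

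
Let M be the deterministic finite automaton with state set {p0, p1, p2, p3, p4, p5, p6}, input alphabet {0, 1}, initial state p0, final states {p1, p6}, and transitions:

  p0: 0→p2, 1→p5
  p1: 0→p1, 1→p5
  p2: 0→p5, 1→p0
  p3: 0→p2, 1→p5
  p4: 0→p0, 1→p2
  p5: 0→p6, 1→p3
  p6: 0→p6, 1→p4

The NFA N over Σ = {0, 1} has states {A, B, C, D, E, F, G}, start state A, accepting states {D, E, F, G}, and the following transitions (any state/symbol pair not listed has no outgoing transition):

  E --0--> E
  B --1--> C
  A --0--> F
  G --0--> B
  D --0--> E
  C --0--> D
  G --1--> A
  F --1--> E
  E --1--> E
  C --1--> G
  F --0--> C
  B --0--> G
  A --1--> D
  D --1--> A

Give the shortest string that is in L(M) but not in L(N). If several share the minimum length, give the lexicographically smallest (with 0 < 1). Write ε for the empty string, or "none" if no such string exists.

001000

The string 001000 is accepted by M but not by N.
No shorter string lies in the difference, and 001000 is the lexicographically first length-6 string in L(M) \ L(N).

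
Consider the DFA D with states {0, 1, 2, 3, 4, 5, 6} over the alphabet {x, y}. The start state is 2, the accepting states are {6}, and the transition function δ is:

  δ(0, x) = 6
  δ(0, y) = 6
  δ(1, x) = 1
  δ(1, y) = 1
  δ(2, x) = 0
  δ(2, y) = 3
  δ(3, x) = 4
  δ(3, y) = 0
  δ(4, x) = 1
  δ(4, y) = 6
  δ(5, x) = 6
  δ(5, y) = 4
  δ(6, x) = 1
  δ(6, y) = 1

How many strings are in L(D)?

The useful subgraph on states {0, 2, 3, 4, 6} is acyclic, so L(D) is finite; the longest accepting path visits 4 useful states, giving maximum string length 3.
Counting accepting paths from 2 by length: 2 of length 2, 3 of length 3. Total 5.

5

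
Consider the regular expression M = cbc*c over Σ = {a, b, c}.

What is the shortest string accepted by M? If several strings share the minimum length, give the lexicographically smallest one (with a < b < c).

By inspection of the expression, no string of length less than 3 matches, and cbc is the lexicographically first match of length 3.

cbc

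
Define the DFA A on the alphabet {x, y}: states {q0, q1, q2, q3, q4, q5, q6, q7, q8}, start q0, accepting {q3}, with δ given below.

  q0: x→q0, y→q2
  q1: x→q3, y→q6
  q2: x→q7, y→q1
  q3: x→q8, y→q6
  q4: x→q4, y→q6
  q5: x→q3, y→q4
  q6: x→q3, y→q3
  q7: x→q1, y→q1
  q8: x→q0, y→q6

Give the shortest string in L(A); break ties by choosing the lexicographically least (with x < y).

yyx

A breadth-first search from q0 reaches an accepting state first via the path q0 → q2 → q1 → q3 on input yyx.
No string of length < 3 is accepted (BFS exhausts all shorter strings without reaching an accepting state), and yyx is the lexicographically least accepting string of length 3.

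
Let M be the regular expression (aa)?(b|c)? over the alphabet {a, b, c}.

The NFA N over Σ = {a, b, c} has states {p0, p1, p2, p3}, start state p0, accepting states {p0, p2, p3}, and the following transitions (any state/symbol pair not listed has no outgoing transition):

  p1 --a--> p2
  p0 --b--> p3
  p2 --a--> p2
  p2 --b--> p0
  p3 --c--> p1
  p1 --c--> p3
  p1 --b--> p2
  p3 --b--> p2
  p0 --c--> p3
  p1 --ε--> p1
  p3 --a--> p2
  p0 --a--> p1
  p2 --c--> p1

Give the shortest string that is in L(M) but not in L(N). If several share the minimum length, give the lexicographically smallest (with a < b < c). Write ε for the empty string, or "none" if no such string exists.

The string aac is accepted by M but not by N.
No shorter string lies in the difference, and aac is the lexicographically first length-3 string in L(M) \ L(N).

aac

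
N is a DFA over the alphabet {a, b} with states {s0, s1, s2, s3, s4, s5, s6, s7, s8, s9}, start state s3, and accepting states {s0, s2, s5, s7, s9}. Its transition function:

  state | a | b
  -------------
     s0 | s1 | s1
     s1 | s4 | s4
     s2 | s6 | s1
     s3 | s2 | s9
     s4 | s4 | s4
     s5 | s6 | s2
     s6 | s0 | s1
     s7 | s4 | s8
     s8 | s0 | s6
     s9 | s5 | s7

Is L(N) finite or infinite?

The useful states (reachable from s3 and able to reach an accepting state) are {s0, s2, s3, s5, s6, s7, s8, s9}.
Restricted to these states the transition graph has no cycle, so every accepting path has bounded length and L is finite.

finite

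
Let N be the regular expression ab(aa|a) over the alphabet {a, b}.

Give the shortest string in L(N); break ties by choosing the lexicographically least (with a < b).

aba

By inspection of the expression, no string of length less than 3 matches, and aba is the lexicographically first match of length 3.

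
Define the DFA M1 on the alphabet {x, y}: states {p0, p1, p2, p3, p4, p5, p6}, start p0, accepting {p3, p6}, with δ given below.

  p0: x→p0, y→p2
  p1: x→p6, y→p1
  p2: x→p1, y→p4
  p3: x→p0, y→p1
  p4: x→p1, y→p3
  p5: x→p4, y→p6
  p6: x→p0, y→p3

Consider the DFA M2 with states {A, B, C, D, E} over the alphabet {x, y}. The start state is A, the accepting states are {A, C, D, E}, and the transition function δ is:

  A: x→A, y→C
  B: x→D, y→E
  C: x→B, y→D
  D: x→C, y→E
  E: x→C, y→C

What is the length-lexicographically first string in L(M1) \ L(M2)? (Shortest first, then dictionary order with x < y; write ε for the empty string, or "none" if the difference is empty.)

yyxx

The string yyxx is accepted by M1 but not by M2.
No shorter string lies in the difference, and yyxx is the lexicographically first length-4 string in L(M1) \ L(M2).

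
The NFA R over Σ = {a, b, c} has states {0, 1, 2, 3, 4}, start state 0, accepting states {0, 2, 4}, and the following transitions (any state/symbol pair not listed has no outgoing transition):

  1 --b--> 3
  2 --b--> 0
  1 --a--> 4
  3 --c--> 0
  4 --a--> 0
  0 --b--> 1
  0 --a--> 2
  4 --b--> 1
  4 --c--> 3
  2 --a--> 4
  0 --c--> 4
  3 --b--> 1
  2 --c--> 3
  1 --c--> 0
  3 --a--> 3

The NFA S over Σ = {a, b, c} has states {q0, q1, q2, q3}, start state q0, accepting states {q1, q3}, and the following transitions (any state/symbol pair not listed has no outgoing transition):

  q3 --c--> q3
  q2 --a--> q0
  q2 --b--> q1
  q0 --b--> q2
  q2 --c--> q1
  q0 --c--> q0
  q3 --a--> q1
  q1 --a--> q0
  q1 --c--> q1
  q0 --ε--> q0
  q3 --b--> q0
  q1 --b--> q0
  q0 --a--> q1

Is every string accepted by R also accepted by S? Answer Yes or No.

The empty string ε is in L(R) but not in L(S).
So L(R) ⊄ L(S).

No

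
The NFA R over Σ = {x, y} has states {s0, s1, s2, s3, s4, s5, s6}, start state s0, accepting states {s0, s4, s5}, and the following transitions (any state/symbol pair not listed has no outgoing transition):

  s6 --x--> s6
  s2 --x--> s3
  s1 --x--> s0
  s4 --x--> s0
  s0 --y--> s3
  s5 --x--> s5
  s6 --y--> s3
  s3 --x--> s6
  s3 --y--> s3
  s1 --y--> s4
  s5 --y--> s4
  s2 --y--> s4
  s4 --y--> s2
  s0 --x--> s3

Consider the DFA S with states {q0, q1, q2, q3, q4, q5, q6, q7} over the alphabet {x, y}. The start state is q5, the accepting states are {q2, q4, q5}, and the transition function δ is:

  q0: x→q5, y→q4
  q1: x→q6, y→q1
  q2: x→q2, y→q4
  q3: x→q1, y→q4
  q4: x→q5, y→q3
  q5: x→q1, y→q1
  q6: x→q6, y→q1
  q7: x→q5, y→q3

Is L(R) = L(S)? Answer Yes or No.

Exploring the product automaton R × S from the start pair (s0, q5), following both machines on each input symbol, reaches 3 state pairs: (s0, q5), (s3, q1), (s6, q6).
R accepts in {s0, s4, s5} and S accepts in {q2, q4, q5}. In every reachable pair the two components are either both accepting — (s0, q5) — or both non-accepting, so no string is accepted by exactly one of the machines: L(R) \ L(S) and L(S) \ L(R) are both empty.
Hence every string is accepted by R iff it is accepted by S, and the two languages coincide.

Yes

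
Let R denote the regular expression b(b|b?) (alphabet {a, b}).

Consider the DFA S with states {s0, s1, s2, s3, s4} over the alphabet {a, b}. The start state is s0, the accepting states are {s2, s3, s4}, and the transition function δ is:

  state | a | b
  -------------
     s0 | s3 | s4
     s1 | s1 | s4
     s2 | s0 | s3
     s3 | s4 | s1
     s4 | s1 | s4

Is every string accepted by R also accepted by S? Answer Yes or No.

Yes

Converting the expression R to a DFA (subset construction, then merging equivalent states) gives the minimal DFA with states {r0, r1, r2, r3}, start state r0, accepting states {r2, r3} and transitions r0: a→r1, b→r2; r1: a→r1, b→r1; r2: a→r1, b→r3; r3: a→r1, b→r1.
Exploring the product automaton R × S from the start pair (r0, s0), following both machines on each input symbol, reaches 6 state pairs: (r0, s0), (r1, s3), (r2, s4), (r1, s4), (r1, s1), (r3, s4).
R accepts in {r2, r3} and S accepts in {s2, s3, s4}. The reachable pairs whose R-component is accepting are (r2, s4), (r3, s4); in each of them the S-component is accepting too, so the product for L(R) \ L(S) (R-component accepting, S-component rejecting) has no reachable accepting pair and the difference is empty.
Hence every string in L(R) is also in L(S).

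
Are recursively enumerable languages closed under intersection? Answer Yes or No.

Yes

Run the recogniser for L₁; if it accepts, run the recogniser for L₂ and accept if that accepts too. If either runs forever the input is never accepted, which is all a recogniser needs.
So the recursively enumerable languages are closed under intersection.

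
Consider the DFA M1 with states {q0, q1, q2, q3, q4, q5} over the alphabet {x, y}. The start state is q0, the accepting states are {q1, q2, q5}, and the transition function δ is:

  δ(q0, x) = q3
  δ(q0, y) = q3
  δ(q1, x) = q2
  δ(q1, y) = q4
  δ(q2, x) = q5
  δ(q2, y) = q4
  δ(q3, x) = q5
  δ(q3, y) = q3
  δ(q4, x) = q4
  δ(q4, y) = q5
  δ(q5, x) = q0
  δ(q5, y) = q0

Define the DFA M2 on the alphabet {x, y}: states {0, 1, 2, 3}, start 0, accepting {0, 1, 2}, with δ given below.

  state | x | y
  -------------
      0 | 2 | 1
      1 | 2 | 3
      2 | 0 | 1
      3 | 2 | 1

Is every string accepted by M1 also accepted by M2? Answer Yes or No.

Exploring the product automaton M1 × M2 from the start pair (q0, 0), following both machines on each input symbol, reaches 9 state pairs: (q0, 0), (q3, 2), (q3, 1), (q5, 0), (q5, 2), (q3, 3), (q0, 2), (q0, 1), (q3, 0).
M1 accepts in {q1, q2, q5} and M2 accepts in {0, 1, 2}. The reachable pairs whose M1-component is accepting are (q5, 0), (q5, 2); in each of them the M2-component is accepting too, so the product for L(M1) \ L(M2) (M1-component accepting, M2-component rejecting) has no reachable accepting pair and the difference is empty.
Hence every string in L(M1) is also in L(M2).

Yes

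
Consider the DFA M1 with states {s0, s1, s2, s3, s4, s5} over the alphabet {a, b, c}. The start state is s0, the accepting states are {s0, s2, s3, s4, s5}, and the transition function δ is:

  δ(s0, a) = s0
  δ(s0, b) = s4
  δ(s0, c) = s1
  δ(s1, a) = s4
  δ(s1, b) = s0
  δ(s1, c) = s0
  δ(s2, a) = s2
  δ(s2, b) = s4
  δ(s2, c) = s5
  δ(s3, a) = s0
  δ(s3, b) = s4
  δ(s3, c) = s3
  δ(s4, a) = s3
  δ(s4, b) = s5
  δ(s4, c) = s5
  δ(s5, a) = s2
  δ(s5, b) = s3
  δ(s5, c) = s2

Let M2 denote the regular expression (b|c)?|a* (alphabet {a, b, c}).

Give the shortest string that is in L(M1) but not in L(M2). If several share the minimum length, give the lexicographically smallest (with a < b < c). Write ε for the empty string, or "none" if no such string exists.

ab

The string ab is accepted by M1 but not by M2.
No shorter string lies in the difference, and ab is the lexicographically first length-2 string in L(M1) \ L(M2).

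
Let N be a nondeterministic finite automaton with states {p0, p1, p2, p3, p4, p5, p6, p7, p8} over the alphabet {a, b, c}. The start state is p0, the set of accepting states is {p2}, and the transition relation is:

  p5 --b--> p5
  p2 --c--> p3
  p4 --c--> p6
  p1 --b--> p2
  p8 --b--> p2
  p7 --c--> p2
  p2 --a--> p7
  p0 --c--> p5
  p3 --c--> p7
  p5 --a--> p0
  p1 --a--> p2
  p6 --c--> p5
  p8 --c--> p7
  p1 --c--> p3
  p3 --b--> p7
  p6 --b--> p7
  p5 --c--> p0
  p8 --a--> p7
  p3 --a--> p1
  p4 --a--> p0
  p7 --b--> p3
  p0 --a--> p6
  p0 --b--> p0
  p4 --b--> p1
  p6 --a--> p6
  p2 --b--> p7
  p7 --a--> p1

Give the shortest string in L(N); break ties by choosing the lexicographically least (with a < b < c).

A breadth-first search from p0 reaches an accepting state first via the path p0 → p6 → p7 → p2 on input abc.
No string of length < 3 is accepted (BFS exhausts all shorter strings without reaching an accepting state), and abc is the lexicographically least accepting string of length 3.

abc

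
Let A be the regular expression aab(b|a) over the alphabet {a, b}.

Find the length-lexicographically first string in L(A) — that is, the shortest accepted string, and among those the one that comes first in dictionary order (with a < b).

aaba

By inspection of the expression, no string of length less than 4 matches, and aaba is the lexicographically first match of length 4.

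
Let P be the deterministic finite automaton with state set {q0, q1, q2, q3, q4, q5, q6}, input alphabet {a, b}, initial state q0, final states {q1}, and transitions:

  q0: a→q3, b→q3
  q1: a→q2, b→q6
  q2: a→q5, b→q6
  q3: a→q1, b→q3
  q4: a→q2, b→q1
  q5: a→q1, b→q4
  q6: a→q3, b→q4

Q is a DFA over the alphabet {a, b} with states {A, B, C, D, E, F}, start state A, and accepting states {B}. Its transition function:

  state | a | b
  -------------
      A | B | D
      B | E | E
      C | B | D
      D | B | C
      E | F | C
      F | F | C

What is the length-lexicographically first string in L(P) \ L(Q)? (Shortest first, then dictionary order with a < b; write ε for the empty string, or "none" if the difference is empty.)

aa

The string aa is accepted by P but not by Q.
No shorter string lies in the difference, and aa is the lexicographically first length-2 string in L(P) \ L(Q).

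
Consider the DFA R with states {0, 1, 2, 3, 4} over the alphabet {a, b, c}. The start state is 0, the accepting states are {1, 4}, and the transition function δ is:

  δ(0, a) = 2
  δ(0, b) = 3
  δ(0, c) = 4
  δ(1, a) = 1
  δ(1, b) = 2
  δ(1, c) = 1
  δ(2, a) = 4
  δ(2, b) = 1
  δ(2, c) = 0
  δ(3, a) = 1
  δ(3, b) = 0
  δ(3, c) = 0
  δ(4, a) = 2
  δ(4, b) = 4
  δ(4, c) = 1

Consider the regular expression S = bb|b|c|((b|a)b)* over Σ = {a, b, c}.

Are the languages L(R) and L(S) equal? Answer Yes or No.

The string aa is accepted by R but rejected by S.
So L(R) ≠ L(S).

No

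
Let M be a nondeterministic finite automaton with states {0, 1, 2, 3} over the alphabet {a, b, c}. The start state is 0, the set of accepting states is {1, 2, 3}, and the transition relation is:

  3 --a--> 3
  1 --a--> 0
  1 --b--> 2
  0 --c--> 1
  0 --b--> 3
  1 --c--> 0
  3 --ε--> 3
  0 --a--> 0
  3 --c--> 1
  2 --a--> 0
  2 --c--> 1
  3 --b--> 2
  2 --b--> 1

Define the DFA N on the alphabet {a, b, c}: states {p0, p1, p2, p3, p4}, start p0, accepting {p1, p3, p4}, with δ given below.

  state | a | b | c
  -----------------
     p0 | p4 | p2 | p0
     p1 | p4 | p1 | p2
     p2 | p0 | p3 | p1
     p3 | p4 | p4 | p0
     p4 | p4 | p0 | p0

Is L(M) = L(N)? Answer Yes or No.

The string b is accepted by M but rejected by N.
So L(M) ≠ L(N).

No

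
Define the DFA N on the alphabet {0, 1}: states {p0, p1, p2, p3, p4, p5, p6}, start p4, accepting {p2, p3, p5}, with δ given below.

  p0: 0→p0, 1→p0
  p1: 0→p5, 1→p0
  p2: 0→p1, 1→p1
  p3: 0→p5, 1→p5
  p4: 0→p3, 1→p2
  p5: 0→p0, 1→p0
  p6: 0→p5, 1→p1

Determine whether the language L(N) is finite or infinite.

The useful states (reachable from p4 and able to reach an accepting state) are {p1, p2, p3, p4, p5}.
Restricted to these states the transition graph has no cycle, so every accepting path has bounded length and L is finite.

finite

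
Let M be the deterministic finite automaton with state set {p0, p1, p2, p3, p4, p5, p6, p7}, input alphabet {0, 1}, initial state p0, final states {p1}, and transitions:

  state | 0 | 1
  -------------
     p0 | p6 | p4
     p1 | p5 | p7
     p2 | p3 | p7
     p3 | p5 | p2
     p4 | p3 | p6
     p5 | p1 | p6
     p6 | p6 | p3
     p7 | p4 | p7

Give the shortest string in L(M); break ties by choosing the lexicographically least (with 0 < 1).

A breadth-first search from p0 reaches an accepting state first via the path p0 → p6 → p3 → p5 → p1 on input 0100.
No string of length < 4 is accepted (BFS exhausts all shorter strings without reaching an accepting state), and 0100 is the lexicographically least accepting string of length 4.

0100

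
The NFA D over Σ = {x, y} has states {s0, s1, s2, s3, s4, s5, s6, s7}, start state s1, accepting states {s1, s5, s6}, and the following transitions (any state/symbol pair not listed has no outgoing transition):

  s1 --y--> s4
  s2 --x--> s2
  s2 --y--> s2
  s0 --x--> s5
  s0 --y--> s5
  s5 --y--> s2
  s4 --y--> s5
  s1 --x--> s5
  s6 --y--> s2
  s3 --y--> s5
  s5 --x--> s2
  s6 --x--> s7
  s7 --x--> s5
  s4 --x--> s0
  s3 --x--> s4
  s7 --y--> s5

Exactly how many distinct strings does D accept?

The useful subgraph on states {s0, s1, s4, s5} is acyclic, so L(D) is finite; the longest accepting path visits 4 useful states, giving maximum string length 3.
Counting accepting paths from s1 by length: 1 of length 0, 1 of length 1, 1 of length 2, 2 of length 3. Total 5.

5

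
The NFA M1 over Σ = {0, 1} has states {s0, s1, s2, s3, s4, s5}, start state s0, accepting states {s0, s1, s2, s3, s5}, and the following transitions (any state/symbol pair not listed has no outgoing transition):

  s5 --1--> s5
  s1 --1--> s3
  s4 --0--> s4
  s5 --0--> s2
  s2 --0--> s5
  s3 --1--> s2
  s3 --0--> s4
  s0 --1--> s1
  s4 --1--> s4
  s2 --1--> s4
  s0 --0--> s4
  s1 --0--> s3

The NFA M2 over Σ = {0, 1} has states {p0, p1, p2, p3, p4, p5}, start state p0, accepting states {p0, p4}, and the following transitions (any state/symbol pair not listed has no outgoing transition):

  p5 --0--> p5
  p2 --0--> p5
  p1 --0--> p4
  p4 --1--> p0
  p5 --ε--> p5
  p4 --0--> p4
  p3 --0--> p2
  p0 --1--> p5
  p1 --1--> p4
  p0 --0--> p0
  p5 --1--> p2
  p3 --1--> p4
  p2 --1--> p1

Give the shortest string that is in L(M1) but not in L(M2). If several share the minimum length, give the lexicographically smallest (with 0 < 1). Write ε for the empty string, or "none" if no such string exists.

The string 1 is accepted by M1 but not by M2.
No shorter string lies in the difference, and 1 is the lexicographically first length-1 string in L(M1) \ L(M2).

1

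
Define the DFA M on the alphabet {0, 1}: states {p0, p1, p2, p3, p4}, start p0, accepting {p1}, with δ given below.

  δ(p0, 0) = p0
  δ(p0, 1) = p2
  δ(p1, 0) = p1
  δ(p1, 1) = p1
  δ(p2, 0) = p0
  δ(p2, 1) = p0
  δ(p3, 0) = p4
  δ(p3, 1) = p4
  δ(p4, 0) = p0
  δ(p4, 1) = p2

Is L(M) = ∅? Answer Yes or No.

Yes

The states reachable from the start state are {p0, p2}.
None of the accepting states {p1} is reachable, so no string is accepted and L(M) = ∅.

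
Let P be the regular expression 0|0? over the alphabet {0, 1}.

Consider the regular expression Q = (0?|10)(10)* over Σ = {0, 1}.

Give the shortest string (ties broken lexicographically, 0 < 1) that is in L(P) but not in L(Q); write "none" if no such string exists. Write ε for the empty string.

Converting the expression P to a DFA (subset construction, then merging equivalent states) gives the minimal DFA with states {p0, p1, p2}, start state p0, accepting states {p0, p1} and transitions p0: 0→p1, 1→p2; p1: 0→p2, 1→p2; p2: 0→p2, 1→p2.
Converting the expression Q to a DFA (subset construction, then merging equivalent states) gives the minimal DFA with states {q0, q1, q2, q3}, start state q0, accepting states {q0, q1} and transitions q0: 0→q1, 1→q2; q1: 0→q3, 1→q2; q2: 0→q1, 1→q3; q3: 0→q3, 1→q3.
Exploring the product automaton P × Q from the start pair (p0, q0), following both machines on each input symbol, reaches 5 state pairs: (p0, q0), (p1, q1), (p2, q2), (p2, q3), (p2, q1).
P accepts in {p0, p1} and Q accepts in {q0, q1}. The reachable pairs whose P-component is accepting are (p0, q0), (p1, q1); in each of them the Q-component is accepting too, so the product for L(P) \ L(Q) (P-component accepting, Q-component rejecting) has no reachable accepting pair and the difference is empty.
So every string accepted by P is also accepted by Q: L(P) \ L(Q) = ∅ and there is no such string.

none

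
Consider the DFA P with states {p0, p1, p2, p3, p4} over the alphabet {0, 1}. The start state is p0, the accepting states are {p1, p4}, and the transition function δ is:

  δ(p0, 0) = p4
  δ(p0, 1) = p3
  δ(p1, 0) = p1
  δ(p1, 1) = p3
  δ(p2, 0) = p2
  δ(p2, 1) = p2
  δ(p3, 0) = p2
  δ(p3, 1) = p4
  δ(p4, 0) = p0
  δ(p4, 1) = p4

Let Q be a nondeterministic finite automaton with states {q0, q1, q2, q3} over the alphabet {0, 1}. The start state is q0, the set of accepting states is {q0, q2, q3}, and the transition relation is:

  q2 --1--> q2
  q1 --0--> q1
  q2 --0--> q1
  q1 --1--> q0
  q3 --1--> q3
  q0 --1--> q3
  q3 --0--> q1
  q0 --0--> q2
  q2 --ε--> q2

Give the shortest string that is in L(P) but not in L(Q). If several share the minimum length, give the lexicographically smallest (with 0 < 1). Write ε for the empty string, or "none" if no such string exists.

The string 000 is accepted by P but not by Q.
No shorter string lies in the difference, and 000 is the lexicographically first length-3 string in L(P) \ L(Q).

000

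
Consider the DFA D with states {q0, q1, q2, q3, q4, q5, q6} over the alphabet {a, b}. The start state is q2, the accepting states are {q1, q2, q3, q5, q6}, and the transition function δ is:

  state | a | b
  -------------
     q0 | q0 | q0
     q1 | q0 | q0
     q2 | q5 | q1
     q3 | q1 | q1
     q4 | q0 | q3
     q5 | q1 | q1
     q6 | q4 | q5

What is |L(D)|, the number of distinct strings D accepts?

The useful subgraph on states {q1, q2, q5} is acyclic, so L(D) is finite; the longest accepting path visits 3 useful states, giving maximum string length 2.
Counting accepting paths from q2 by length: 1 of length 0, 2 of length 1, 2 of length 2. Total 5.

5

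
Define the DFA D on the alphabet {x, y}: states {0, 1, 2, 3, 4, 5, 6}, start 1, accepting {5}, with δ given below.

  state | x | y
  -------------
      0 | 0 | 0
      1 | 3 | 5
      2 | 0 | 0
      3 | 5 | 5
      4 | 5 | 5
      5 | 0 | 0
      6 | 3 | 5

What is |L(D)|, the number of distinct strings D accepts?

The useful subgraph on states {1, 3, 5} is acyclic, so L(D) is finite; the longest accepting path visits 3 useful states, giving maximum string length 2.
Counting accepting paths from 1 by length: 1 of length 1, 2 of length 2. Total 3.

3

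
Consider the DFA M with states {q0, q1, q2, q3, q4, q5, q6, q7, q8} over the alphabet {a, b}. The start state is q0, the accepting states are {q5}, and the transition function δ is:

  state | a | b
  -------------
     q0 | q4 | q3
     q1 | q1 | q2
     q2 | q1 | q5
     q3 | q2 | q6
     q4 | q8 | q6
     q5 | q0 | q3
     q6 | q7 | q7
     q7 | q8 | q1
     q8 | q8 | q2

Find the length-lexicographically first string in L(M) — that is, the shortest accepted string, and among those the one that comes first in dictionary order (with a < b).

bab

A breadth-first search from q0 reaches an accepting state first via the path q0 → q3 → q2 → q5 on input bab.
No string of length < 3 is accepted (BFS exhausts all shorter strings without reaching an accepting state), and bab is the lexicographically least accepting string of length 3.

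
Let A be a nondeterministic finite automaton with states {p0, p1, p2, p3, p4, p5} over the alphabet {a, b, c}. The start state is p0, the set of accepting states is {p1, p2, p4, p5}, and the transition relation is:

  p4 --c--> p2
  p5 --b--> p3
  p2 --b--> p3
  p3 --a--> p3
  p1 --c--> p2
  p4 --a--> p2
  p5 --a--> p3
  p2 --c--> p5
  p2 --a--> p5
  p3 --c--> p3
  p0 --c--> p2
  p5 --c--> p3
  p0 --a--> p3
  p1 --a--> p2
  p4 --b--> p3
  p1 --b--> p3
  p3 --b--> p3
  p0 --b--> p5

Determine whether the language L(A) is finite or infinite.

The useful states (reachable from p0 and able to reach an accepting state) are {p0, p2, p5}.
Restricted to these states the transition graph has no cycle, so every accepting path has bounded length and L is finite.

finite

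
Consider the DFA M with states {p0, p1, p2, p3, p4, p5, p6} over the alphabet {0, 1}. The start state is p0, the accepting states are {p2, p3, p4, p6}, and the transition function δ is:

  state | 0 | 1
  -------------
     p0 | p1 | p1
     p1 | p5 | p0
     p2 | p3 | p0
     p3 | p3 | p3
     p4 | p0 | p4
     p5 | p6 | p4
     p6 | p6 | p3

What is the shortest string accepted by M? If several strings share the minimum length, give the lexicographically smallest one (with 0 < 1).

000

A breadth-first search from p0 reaches an accepting state first via the path p0 → p1 → p5 → p6 on input 000.
No string of length < 3 is accepted (BFS exhausts all shorter strings without reaching an accepting state), and 000 is the lexicographically least accepting string of length 3.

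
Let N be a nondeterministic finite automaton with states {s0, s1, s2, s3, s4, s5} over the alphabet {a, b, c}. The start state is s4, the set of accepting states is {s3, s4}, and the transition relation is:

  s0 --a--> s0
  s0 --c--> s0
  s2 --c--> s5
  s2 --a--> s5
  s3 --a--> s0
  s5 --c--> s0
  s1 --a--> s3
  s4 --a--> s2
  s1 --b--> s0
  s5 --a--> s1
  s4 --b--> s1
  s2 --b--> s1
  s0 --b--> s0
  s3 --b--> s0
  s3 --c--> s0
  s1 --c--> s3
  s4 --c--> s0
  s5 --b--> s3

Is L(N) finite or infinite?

The useful states (reachable from s4 and able to reach an accepting state) are {s1, s2, s3, s4, s5}.
Restricted to these states the transition graph has no cycle, so every accepting path has bounded length and L is finite.

finite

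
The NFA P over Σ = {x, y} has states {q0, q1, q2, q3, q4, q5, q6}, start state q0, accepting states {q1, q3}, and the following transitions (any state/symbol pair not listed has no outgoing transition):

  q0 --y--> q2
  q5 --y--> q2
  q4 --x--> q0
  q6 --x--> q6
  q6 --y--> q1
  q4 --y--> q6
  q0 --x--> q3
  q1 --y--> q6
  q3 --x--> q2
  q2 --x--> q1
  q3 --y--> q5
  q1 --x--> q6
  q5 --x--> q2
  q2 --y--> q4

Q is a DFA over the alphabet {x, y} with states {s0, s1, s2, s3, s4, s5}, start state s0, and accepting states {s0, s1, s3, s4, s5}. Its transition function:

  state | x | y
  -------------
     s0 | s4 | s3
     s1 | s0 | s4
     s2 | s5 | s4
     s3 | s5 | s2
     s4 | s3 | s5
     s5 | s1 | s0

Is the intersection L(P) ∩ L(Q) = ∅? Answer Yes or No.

The string x is accepted by both P and Q.
Hence L(P) ∩ L(Q) ≠ ∅.

No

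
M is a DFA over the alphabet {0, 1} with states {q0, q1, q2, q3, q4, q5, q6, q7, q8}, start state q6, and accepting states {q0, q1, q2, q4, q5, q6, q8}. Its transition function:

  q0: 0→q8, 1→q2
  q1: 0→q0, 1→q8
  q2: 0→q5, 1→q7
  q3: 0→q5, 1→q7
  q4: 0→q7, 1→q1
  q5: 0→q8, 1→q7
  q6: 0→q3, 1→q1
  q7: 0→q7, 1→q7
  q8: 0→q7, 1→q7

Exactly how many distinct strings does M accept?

10

The useful subgraph on states {q0, q1, q2, q3, q5, q6, q8} is acyclic, so L(M) is finite; the longest accepting path visits 6 useful states, giving maximum string length 5.
Counting accepting paths from q6 by length: 1 of length 0, 1 of length 1, 3 of length 2, 3 of length 3, 1 of length 4, 1 of length 5. Total 10.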